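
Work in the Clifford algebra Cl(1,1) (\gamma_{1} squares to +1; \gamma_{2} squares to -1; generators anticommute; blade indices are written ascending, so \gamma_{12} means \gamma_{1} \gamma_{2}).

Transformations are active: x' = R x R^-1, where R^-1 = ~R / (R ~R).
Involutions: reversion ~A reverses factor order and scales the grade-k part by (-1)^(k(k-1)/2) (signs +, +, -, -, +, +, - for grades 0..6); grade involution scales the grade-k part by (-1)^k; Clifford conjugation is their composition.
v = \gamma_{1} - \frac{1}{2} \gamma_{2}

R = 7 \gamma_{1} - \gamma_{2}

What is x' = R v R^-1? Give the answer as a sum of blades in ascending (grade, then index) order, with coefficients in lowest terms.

~R = 7 \gamma_{1} - \gamma_{2}, and R ~R = 48, so R^-1 = ~R / (48).
R v = \frac{13}{2} - \frac{5}{2} \gamma_{12}
Answer: \frac{43}{48} \gamma_{1} + \frac{11}{48} \gamma_{2}


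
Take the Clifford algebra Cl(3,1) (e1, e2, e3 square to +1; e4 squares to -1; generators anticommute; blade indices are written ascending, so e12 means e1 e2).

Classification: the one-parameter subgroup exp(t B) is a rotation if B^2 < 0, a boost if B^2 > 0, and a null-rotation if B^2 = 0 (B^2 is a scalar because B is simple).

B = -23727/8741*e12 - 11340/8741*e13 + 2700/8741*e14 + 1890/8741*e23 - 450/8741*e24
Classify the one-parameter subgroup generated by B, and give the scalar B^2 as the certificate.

B^2 term by term: the squares give (-23727/8741)^2*(e12)^2 + (-11340/8741)^2*(e13)^2 + (2700/8741)^2*(e14)^2 + (1890/8741)^2*(e23)^2 + (-450/8741)^2*(e24)^2 = 562970529/76405081*(-1) + 128595600/76405081*(-1) + 7290000/76405081*(+1) + 3572100/76405081*(-1) + 202500/76405081*(+1) = -9 (each basis 2-blade squares to minus the product of its generators' squares); cross terms between blades sharing an index anticommute and cancel; the commuting (index-disjoint) pairs give grade-4 terms 2*c*c'*(blade product), which cancel blade by blade — e1234: -10206000/76405081 + 10206000/76405081 = 0 — confirming B is simple. So B^2 = -9.
Answer: rotation, certificate B^2 = -9. Because -9 is invariant under every versor sandwich, the classification follows from its sign alone.


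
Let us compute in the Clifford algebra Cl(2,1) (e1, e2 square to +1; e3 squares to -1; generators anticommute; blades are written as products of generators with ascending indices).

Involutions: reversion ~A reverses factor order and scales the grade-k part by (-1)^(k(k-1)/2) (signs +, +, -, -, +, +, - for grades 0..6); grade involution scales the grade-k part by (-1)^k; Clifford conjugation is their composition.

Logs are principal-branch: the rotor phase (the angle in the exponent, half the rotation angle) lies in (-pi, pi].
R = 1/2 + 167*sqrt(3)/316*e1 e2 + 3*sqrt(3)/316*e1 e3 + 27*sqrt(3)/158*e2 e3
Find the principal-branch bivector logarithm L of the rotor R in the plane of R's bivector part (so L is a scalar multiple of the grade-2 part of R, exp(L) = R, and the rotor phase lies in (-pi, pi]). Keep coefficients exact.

The scalar part of R is 1/2, so the principal-branch rotor phase is pinned; divide the bivector part by its sine to get the unit plane — L is the phase times that plane.
Concretely: cos(phase) = 1/2 gives phase = ±pi/3, and since phase/sin(phase) is even the sign is immaterial: L = (phase/sin(phase)) * <R>_2 = (2*sqrt(3)*pi/9) * <R>_2.
Answer: 167*pi/474*e1 e2 + pi/158*e1 e3 + 9*pi/79*e2 e3


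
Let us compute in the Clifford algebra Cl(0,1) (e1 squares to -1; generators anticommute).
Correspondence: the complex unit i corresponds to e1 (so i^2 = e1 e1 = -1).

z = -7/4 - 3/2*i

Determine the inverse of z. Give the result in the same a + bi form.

In blades: z = -7/4 - 3/2*e1.
With qbar = -7/4 + 3/2*e1 (scalar fixed, mapped units negated), z qbar = 85/16 (the sum of squared coefficients), so z^-1 = qbar / (85/16) = -28/85 + 24/85*e1; translating back:
Answer: -28/85 + 24/85*i


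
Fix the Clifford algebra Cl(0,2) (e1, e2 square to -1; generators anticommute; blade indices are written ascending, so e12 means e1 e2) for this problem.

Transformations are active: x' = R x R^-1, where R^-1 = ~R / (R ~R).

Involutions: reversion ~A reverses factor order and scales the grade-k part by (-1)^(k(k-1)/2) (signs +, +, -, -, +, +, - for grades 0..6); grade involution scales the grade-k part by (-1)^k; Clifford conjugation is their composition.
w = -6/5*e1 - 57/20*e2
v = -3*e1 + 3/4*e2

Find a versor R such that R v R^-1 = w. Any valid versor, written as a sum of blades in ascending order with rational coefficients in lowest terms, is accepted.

Key observation: q(v) = q(w) = -153/16 (sandwiches preserve the norm), so R = v + w = -21/5*e1 - 21/10*e2 works whenever it is invertible — the component of v along it is kept and (v - w)/2 reverses, sending v to w.
Answer: -21/5*e1 - 21/10*e2


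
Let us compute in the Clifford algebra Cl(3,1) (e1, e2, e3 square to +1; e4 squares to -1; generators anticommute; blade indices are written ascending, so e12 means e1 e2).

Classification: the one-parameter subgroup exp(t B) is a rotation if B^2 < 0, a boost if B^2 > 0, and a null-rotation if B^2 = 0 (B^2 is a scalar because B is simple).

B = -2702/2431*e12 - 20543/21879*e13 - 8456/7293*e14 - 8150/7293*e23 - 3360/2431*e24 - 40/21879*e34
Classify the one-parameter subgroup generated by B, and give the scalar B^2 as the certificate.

B^2 term by term: the squares give (-2702/2431)^2*(e12)^2 + (-20543/21879)^2*(e13)^2 + (-8456/7293)^2*(e14)^2 + (-8150/7293)^2*(e23)^2 + (-3360/2431)^2*(e24)^2 + (-40/21879)^2*(e34)^2 = 7300804/5909761*(-1) + 422014849/478690641*(-1) + 71503936/53187849*(+1) + 66422500/53187849*(-1) + 11289600/5909761*(+1) + 1600/478690641*(+1) = -1/9 (each basis 2-blade squares to minus the product of its generators' squares); cross terms between blades sharing an index anticommute and cancel; the commuting (index-disjoint) pairs give grade-4 terms 2*c*c'*(blade product), which cancel blade by blade — e1234: 216160/53187849 - 46016320/17729283 + 137832800/53187849 = 0 — confirming B is simple. So B^2 = -1/9.
Answer: rotation, certificate B^2 = -1/9. Key observation: B^2 = -1/9 is a conjugation invariant, so its sign decides the class regardless of the surface form of B.


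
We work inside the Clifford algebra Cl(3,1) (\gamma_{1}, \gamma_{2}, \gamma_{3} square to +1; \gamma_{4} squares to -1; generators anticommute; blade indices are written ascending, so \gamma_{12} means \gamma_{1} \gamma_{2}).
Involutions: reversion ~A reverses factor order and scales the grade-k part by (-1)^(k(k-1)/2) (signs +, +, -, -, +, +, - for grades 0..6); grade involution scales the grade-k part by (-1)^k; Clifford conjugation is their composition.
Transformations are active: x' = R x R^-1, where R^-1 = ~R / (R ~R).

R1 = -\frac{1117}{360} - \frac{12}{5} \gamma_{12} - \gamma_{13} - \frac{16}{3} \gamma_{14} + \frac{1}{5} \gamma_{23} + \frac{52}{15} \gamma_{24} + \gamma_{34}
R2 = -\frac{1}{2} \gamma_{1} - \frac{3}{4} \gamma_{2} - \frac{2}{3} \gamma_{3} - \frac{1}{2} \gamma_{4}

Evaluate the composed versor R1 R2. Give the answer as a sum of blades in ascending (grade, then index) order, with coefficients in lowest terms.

Distribute over the terms of R2 (each basis-blade product reordered to ascending indices, repeated generators contracted through their squares):
R1 (-\frac{1}{2} \gamma_{1}) = \frac{1117}{720} \gamma_{1} - \frac{6}{5} \gamma_{2} - \frac{1}{2} \gamma_{3} - \frac{8}{3} \gamma_{4} - \frac{1}{10} \gamma_{123} - \frac{26}{15} \gamma_{124} - \frac{1}{2} \gamma_{134}
R1 (-\frac{3}{4} \gamma_{2}) = \frac{9}{5} \gamma_{1} + \frac{1117}{480} \gamma_{2} + \frac{3}{20} \gamma_{3} + \frac{13}{5} \gamma_{4} - \frac{3}{4} \gamma_{123} - 4 \gamma_{124} - \frac{3}{4} \gamma_{234}
R1 (-\frac{2}{3} \gamma_{3}) = \frac{2}{3} \gamma_{1} - \frac{2}{15} \gamma_{2} + \frac{1117}{540} \gamma_{3} + \frac{2}{3} \gamma_{4} + \frac{8}{5} \gamma_{123} - \frac{32}{9} \gamma_{134} + \frac{104}{45} \gamma_{234}
R1 (-\frac{1}{2} \gamma_{4}) = -\frac{8}{3} \gamma_{1} + \frac{26}{15} \gamma_{2} + \frac{1}{2} \gamma_{3} + \frac{1117}{720} \gamma_{4} + \frac{6}{5} \gamma_{124} + \frac{1}{2} \gamma_{134} - \frac{1}{10} \gamma_{234}
Summing the partial products and collecting blades:
Answer: \frac{973}{720} \gamma_{1} + \frac{1309}{480} \gamma_{2} + \frac{599}{270} \gamma_{3} + \frac{1549}{720} \gamma_{4} + \frac{3}{4} \gamma_{123} - \frac{68}{15} \gamma_{124} - \frac{32}{9} \gamma_{134} + \frac{263}{180} \gamma_{234}


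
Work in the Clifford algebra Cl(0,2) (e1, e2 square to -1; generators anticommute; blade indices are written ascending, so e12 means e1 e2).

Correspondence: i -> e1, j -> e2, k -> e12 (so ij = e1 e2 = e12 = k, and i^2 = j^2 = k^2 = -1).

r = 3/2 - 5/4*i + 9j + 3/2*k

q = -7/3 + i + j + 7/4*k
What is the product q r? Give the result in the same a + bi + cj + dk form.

In blades: q = -7/3 + e1 + e2 + 7/4*e12, r = 3/2 - 5/4*e1 + 9*e2 + 3/2*e12.
Distribute q over r term by term (generator squares from the signature, products reordered to ascending indices): (-7/3)*r = -7/2 + 35/12*e1 - 21*e2 - 7/2*e12; (e1)*r = 5/4 + 3/2*e1 - 3/2*e2 + 9*e12; (e2)*r = -9 + 3/2*e1 + 3/2*e2 + 5/4*e12; (7/4*e12)*r = -21/8 - 63/4*e1 - 35/16*e2 + 21/8*e12.
Sum: -111/8 - 59/6*e1 - 371/16*e2 + 75/8*e12; translating back through the correspondence:
Answer: -111/8 - 59/6*i - 371/16*j + 75/8*k


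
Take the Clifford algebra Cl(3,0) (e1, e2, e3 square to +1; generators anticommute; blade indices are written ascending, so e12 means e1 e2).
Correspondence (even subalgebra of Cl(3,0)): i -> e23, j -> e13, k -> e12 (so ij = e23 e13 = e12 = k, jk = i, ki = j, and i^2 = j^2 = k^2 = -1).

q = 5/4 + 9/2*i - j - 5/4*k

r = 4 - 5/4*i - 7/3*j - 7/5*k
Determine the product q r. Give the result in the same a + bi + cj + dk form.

In blades: q = 5/4 - 5/4*e12 - e13 + 9/2*e23, r = 4 - 7/5*e12 - 7/3*e13 - 5/4*e23.
Distribute q over r term by term (generator squares from the signature, products reordered to ascending indices): (5/4)*r = 5 - 7/4*e12 - 35/12*e13 - 25/16*e23; (-5/4*e12)*r = -7/4 - 5*e12 + 25/16*e13 - 35/12*e23; (-e13)*r = -7/3 - 5/4*e12 - 4*e13 + 7/5*e23; (9/2*e23)*r = 45/8 - 21/2*e12 + 63/10*e13 + 18*e23.
Sum: 157/24 - 37/2*e12 + 227/240*e13 + 3581/240*e23; translating back through the correspondence:
Answer: 157/24 + 3581/240*i + 227/240*j - 37/2*k


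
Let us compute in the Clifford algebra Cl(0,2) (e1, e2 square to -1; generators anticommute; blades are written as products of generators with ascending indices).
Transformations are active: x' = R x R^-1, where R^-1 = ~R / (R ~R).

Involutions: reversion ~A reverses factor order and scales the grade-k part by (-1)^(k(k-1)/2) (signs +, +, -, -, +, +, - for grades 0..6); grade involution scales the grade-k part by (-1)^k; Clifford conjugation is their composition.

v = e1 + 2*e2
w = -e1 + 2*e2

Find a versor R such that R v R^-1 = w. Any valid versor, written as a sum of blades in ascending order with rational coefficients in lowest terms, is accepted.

Why this works: both vectors square to -5, so q(v) = q(w) and R = v + w = 4*e2 carries v to w — its own direction survives, the complement (v - w)/2 flips.
Answer: 4*e2


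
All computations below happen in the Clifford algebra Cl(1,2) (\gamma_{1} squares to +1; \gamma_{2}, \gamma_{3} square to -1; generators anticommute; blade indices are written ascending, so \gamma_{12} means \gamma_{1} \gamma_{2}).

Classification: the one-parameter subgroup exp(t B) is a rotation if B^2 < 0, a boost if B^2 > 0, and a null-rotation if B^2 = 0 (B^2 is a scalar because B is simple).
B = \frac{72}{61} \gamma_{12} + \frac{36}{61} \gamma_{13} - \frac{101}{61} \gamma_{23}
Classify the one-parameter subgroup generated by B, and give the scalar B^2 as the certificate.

B^2 term by term: the squares give (\frac{72}{61})^2*(\gamma_{12})^2 + (\frac{36}{61})^2*(\gamma_{13})^2 + (-\frac{101}{61})^2*(\gamma_{23})^2 = \frac{5184}{3721}*(+1) + \frac{1296}{3721}*(+1) + \frac{10201}{3721}*(-1) = -1 (each basis 2-blade squares to minus the product of its generators' squares); cross terms between blades sharing an index anticommute and cancel. So B^2 = -1.
Answer: rotation, certificate B^2 = -1. The class reads off the invariant scalar -1 directly.


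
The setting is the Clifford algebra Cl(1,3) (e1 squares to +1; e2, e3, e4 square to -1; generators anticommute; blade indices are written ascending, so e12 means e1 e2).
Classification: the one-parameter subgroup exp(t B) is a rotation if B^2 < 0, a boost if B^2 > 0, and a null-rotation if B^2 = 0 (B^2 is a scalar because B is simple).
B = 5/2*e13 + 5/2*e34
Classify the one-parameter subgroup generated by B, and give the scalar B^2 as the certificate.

B^2 term by term: the squares give (5/2)^2*(e13)^2 + (5/2)^2*(e34)^2 = 25/4*(+1) + 25/4*(-1) = 0 (each basis 2-blade squares to minus the product of its generators' squares); cross terms between blades sharing an index anticommute and cancel. So B^2 = 0.
Answer: null-rotation, certificate B^2 = 0. Note: conjugating B changes its blade decomposition but never the scalar B^2 = 0, whose sign settles the classification.


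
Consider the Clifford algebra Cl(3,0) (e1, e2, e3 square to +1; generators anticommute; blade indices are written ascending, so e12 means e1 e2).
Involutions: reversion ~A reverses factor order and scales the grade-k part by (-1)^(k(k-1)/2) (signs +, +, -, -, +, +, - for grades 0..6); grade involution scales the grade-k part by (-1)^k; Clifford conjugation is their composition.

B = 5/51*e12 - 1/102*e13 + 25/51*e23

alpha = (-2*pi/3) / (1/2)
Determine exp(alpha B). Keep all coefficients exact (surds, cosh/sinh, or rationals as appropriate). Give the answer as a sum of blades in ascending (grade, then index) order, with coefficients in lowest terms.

B^2 term by term: the squares give (5/51)^2*(e12)^2 + (-1/102)^2*(e13)^2 + (25/51)^2*(e23)^2 = 25/2601*(-1) + 1/10404*(-1) + 625/2601*(-1) = -1/4 (each basis 2-blade squares to minus the product of its generators' squares); cross terms between blades sharing an index anticommute and cancel. So B^2 = -1/4.
B^2 = -1/4 — a negative square means the series sums to a rotation: l = 1/2, alpha*l = -2*pi/3, so exp(alpha B) = cos(-2*pi/3) + (sin(-2*pi/3)/(1/2))*B = -1/2 + (-sqrt(3))*B.
Answer: -1/2 - 5*sqrt(3)/51*e12 + sqrt(3)/102*e13 - 25*sqrt(3)/51*e23


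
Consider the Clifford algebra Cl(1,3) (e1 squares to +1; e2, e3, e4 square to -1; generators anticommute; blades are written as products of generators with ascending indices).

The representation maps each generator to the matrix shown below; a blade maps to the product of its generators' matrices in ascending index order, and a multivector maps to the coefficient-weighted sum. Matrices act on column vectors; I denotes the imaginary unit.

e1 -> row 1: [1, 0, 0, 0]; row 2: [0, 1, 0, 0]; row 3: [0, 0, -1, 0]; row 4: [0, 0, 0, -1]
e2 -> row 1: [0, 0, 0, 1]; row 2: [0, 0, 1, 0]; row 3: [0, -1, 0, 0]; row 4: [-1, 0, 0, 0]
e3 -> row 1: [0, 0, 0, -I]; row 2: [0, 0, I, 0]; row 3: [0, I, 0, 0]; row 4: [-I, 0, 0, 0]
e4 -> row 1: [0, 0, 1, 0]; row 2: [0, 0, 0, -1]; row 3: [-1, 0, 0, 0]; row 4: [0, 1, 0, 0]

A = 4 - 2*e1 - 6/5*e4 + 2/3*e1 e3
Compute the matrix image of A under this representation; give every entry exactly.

Bivector images (products of the table entries): rho(e1 e3) = rho(e1)rho(e3) = row 1: [0, 0, 0, -I]; row 2: [0, 0, I, 0]; row 3: [0, -I, 0, 0]; row 4: [I, 0, 0, 0].
M = (4)*1 + (-2)*rho(e1) + (-6/5)*rho(e4) + (2/3)*rho(e1 e3), summed entrywise (1 is the identity matrix):
Answer: row 1: [2, 0, -6/5, -2*I/3]; row 2: [0, 2, 2*I/3, 6/5]; row 3: [6/5, -2*I/3, 6, 0]; row 4: [2*I/3, -6/5, 0, 6]


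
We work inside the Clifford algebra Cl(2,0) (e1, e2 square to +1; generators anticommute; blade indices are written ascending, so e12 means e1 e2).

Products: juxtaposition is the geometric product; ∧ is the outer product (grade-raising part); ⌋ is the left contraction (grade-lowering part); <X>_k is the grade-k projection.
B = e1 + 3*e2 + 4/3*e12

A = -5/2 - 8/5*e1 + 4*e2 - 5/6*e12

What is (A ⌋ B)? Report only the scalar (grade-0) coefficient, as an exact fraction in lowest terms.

step 1: 518/45 - 47/6*e1 - 289/30*e2 - 10/3*e12
Answer: 518/45


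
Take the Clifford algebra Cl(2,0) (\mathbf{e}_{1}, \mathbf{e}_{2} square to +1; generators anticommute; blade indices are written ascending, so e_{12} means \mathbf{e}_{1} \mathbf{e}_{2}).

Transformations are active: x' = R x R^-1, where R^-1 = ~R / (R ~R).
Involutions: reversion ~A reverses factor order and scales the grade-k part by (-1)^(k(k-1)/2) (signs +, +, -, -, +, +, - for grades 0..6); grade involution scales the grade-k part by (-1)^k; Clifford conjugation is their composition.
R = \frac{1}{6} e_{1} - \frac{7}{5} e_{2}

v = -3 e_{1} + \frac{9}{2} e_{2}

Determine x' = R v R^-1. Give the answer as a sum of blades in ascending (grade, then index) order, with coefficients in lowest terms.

~R = \frac{1}{6} e_{1} - \frac{7}{5} e_{2}, and R ~R = \frac{1789}{900}, so R^-1 = ~R / (\frac{1789}{900}).
R v = -\frac{34}{5} - \frac{69}{20} e_{12}
Answer: \frac{3327}{1789} e_{1} + \frac{18171}{3578} e_{2}


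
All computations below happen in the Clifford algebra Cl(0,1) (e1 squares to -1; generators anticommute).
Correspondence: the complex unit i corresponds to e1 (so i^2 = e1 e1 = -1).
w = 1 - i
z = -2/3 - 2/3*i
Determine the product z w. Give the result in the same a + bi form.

In blades: z = -2/3 - 2/3*e1, w = 1 - e1.
Distribute z over w term by term (generator squares from the signature, products reordered to ascending indices): (-2/3)*w = -2/3 + 2/3*e1; (-2/3*e1)*w = -2/3 - 2/3*e1.
Sum: -4/3; translating back through the correspondence:
Answer: -4/3


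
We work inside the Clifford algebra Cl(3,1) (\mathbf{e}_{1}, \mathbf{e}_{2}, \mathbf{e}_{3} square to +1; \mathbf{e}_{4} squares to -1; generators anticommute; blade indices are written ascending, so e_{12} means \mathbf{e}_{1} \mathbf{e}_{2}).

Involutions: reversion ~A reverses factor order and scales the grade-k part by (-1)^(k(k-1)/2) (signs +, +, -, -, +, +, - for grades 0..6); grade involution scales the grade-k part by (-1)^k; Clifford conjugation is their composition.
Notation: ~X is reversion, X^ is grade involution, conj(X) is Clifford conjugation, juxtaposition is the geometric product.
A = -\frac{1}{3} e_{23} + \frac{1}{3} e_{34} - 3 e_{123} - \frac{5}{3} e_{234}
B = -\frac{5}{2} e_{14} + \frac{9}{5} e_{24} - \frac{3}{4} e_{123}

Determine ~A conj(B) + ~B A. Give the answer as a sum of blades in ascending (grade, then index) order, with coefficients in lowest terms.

first term: \frac{9}{4} + \frac{1}{4} e_{1} + 3 e_{3} + \frac{5}{6} e_{13} - \frac{5}{4} e_{14} - \frac{3}{5} e_{23} + \frac{3}{5} e_{34} + \frac{25}{6} e_{123} - \frac{1}{4} e_{124} + \frac{27}{5} e_{134} + \frac{15}{2} e_{234} + \frac{5}{6} e_{1234}
second term: \frac{9}{4} + \frac{1}{4} e_{1} - 3 e_{3} + \frac{5}{6} e_{13} + \frac{5}{4} e_{14} - \frac{3}{5} e_{23} + \frac{3}{5} e_{34} + \frac{25}{6} e_{123} + \frac{1}{4} e_{124} + \frac{27}{5} e_{134} + \frac{15}{2} e_{234} - \frac{5}{6} e_{1234}
Answer: \frac{9}{2} + \frac{1}{2} e_{1} + \frac{5}{3} e_{13} - \frac{6}{5} e_{23} + \frac{6}{5} e_{34} + \frac{25}{3} e_{123} + \frac{54}{5} e_{134} + 15 e_{234}


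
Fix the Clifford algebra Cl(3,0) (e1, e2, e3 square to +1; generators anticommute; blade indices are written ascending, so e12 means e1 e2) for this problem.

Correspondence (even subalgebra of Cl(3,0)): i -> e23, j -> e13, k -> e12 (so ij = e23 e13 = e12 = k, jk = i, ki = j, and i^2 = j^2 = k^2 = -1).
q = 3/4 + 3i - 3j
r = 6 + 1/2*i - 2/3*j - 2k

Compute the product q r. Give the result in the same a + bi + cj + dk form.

In blades: q = 3/4 - 3*e13 + 3*e23, r = 6 - 2*e12 - 2/3*e13 + 1/2*e23.
Distribute q over r term by term (generator squares from the signature, products reordered to ascending indices): (3/4)*r = 9/2 - 3/2*e12 - 1/2*e13 + 3/8*e23; (-3*e13)*r = -2 + 3/2*e12 - 18*e13 + 6*e23; (3*e23)*r = -3/2 - 2*e12 + 6*e13 + 18*e23.
Sum: 1 - 2*e12 - 25/2*e13 + 195/8*e23; translating back through the correspondence:
Answer: 1 + 195/8*i - 25/2*j - 2k


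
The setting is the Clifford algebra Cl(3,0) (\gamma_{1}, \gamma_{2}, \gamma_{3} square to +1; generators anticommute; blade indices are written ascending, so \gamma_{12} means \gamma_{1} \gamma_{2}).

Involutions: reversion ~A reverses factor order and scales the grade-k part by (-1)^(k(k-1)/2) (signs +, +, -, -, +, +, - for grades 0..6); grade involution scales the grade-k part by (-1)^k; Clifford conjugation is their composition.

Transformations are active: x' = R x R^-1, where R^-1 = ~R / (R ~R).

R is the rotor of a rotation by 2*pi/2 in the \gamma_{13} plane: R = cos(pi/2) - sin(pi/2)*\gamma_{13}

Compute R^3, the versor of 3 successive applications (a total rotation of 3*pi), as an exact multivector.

Rotor phase runs at HALF the rotation angle; powers of one rotor simply add phase, so after 3 steps in \gamma_{13} the phase is 3*pi/2 = \frac{3 \pi}{2} and R^3 = cos(\frac{3 \pi}{2}) - sin(\frac{3 \pi}{2})*\gamma_{13}.
cos(\frac{3 \pi}{2}) = 0 and sin(\frac{3 \pi}{2}) = -1, so R^3 = \gamma_{13}. The net rotation is 1*pi (after discarding 1 full turn, each of which contributes a factor -1 to the rotor); the rotor keeps the half-angle phase exactly.
Answer: \gamma_{13}


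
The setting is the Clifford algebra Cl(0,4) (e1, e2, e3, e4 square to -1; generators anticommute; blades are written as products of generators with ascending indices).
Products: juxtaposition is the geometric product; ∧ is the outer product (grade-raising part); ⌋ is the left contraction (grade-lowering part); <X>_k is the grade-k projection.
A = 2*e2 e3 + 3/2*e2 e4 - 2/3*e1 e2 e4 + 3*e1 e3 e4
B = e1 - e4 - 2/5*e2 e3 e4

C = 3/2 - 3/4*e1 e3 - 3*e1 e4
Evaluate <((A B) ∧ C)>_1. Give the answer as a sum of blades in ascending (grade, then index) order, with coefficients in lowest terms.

step 1: 3/2*e2 - 3/5*e3 + 4/5*e4 + 8/15*e1 e2 + 49/15*e1 e3 + 2/3*e2 e4 - 3*e3 e4 + 2*e1 e2 e3 + 3/2*e1 e2 e4 - 2*e2 e3 e4
step 2: 9/4*e2 - 9/10*e3 + 6/5*e4 + 4/5*e1 e2 + 49/10*e1 e3 + e2 e4 - 9/2*e3 e4 + 33/8*e1 e2 e3 + 27/4*e1 e2 e4 - 12/5*e1 e3 e4 - 3*e2 e3 e4 + 1/2*e1 e2 e3 e4
step 3: 9/4*e2 - 9/10*e3 + 6/5*e4
Answer: 9/4*e2 - 9/10*e3 + 6/5*e4


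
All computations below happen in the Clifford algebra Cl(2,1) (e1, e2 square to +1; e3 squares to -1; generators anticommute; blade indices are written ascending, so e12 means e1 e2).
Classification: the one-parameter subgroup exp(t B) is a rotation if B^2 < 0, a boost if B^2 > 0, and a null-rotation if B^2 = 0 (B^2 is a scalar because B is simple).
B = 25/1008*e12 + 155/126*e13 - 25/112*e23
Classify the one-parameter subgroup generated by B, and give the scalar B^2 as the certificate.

B^2 term by term: the squares give (25/1008)^2*(e12)^2 + (155/126)^2*(e13)^2 + (-25/112)^2*(e23)^2 = 625/1016064*(-1) + 24025/15876*(+1) + 625/12544*(+1) = 25/16 (each basis 2-blade squares to minus the product of its generators' squares); cross terms between blades sharing an index anticommute and cancel. So B^2 = 25/16.
Answer: boost, certificate B^2 = 25/16. Key observation: B^2 = 25/16 is a conjugation invariant, so its sign decides the class regardless of the surface form of B.


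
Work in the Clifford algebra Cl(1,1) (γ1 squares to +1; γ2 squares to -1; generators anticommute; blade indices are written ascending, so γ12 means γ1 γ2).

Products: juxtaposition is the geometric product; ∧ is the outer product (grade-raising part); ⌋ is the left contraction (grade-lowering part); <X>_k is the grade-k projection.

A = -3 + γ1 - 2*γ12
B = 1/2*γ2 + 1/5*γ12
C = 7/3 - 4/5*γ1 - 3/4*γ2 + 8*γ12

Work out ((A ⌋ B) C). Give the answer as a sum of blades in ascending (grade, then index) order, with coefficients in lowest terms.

step 1: -2/5 - 13/10*γ2 - 3/5*γ12
step 2: -161/24 - 1053/100*γ1 - 241/75*γ2 - 141/25*γ12
Answer: -161/24 - 1053/100*γ1 - 241/75*γ2 - 141/25*γ12


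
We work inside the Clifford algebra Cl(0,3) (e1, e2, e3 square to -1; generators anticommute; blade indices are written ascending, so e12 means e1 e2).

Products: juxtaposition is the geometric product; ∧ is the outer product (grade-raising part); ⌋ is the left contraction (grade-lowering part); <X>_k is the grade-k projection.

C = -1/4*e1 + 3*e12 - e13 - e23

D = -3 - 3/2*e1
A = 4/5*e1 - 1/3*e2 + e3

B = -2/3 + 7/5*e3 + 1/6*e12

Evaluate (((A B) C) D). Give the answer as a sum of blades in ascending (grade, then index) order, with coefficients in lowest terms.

step 1: -7/5 - 53/90*e1 + 4/45*e2 - 2/3*e3 + 28/25*e13 - 7/15*e23 + 1/6*e123
step 2: 911/1800 + 29/20*e1 + 34/15*e2 - 32/25*e3 - 1297/225*e12 - 1/6*e13 - 1151/600*e23 - 217/180*e123
step 3: 197/300 - 6131/1200*e1 + 277/150*e2 + 409/100*e3 + 1552/75*e12 - 71/50*e13 + 296/75*e23 + 7793/1200*e123
Answer: 197/300 - 6131/1200*e1 + 277/150*e2 + 409/100*e3 + 1552/75*e12 - 71/50*e13 + 296/75*e23 + 7793/1200*e123


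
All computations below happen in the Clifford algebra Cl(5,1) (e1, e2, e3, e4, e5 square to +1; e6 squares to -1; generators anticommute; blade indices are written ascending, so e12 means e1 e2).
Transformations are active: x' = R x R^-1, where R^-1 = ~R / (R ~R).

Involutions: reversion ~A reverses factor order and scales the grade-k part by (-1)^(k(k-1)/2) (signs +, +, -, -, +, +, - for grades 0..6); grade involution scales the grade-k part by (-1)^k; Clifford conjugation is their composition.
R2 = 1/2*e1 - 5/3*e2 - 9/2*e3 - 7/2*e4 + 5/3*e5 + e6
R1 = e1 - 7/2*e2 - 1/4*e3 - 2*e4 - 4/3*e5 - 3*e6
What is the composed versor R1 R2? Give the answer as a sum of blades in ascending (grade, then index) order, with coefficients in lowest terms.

Distribute over the terms of R1 (each basis-blade product reordered to ascending indices, repeated generators contracted through their squares):
(e1) R2 = 1/2 - 5/3*e12 - 9/2*e13 - 7/2*e14 + 5/3*e15 + e16
(-7/2*e2) R2 = 35/6 + 7/4*e12 + 63/4*e23 + 49/4*e24 - 35/6*e25 - 7/2*e26
(-1/4*e3) R2 = 9/8 + 1/8*e13 - 5/12*e23 + 7/8*e34 - 5/12*e35 - 1/4*e36
(-2*e4) R2 = 7 + e14 - 10/3*e24 - 9*e34 - 10/3*e45 - 2*e46
(-4/3*e5) R2 = -20/9 + 2/3*e15 - 20/9*e25 - 6*e35 - 14/3*e45 - 4/3*e56
(-3*e6) R2 = 3 + 3/2*e16 - 5*e26 - 27/2*e36 - 21/2*e46 + 5*e56
Summing the partial products and collecting blades:
Answer: 1097/72 + 1/12*e12 - 35/8*e13 - 5/2*e14 + 7/3*e15 + 5/2*e16 + 46/3*e23 + 107/12*e24 - 145/18*e25 - 17/2*e26 - 65/8*e34 - 77/12*e35 - 55/4*e36 - 8*e45 - 25/2*e46 + 11/3*e56


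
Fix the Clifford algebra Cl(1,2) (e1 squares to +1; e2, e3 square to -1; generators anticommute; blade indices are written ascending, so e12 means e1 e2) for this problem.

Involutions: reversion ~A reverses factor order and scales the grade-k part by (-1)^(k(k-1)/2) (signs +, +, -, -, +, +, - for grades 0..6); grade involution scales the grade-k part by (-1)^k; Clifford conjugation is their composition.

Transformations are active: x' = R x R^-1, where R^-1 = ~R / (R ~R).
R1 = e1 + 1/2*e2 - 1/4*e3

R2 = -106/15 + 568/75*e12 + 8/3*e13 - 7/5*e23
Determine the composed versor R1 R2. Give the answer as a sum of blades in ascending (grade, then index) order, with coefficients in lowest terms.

Distribute over the terms of R1 (each basis-blade product reordered to ascending indices, repeated generators contracted through their squares):
(e1) R2 = -106/15*e1 + 568/75*e2 + 8/3*e3 - 7/5*e123
(1/2*e2) R2 = 284/75*e1 - 53/15*e2 + 7/10*e3 - 4/3*e123
(-1/4*e3) R2 = -2/3*e1 + 7/20*e2 + 53/30*e3 - 142/75*e123
Summing the partial products and collecting blades:
Answer: -296/75*e1 + 439/100*e2 + 77/15*e3 - 347/75*e123


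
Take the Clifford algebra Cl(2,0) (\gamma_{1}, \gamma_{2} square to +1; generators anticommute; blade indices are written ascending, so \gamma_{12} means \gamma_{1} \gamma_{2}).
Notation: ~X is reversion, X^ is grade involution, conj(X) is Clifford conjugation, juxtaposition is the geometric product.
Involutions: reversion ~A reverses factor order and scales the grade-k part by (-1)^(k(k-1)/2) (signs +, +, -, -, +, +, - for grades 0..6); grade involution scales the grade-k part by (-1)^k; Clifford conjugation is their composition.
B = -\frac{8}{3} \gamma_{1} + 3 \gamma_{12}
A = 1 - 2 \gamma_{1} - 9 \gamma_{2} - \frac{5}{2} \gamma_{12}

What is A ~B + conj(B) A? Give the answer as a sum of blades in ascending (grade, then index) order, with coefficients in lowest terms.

first term: -\frac{13}{6} - \frac{89}{3} \gamma_{1} - \frac{2}{3} \gamma_{2} - 27 \gamma_{12}
second term: -\frac{77}{6} + \frac{89}{3} \gamma_{1} - \frac{38}{3} \gamma_{2} - 27 \gamma_{12}
Answer: -15 - \frac{40}{3} \gamma_{2} - 54 \gamma_{12}


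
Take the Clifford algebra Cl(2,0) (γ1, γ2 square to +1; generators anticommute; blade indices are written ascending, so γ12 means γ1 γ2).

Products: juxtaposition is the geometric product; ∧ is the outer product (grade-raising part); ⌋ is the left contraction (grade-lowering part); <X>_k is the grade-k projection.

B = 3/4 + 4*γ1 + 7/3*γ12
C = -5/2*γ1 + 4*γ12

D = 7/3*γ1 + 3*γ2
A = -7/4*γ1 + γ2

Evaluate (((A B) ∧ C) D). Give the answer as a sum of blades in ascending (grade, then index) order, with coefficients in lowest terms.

step 1: -7 - 175/48*γ1 - 10/3*γ2 - 4*γ12
step 2: 35/2*γ1 - 109/3*γ12
step 3: 245/6 - 109*γ1 + 763/9*γ2 + 105/2*γ12
Answer: 245/6 - 109*γ1 + 763/9*γ2 + 105/2*γ12


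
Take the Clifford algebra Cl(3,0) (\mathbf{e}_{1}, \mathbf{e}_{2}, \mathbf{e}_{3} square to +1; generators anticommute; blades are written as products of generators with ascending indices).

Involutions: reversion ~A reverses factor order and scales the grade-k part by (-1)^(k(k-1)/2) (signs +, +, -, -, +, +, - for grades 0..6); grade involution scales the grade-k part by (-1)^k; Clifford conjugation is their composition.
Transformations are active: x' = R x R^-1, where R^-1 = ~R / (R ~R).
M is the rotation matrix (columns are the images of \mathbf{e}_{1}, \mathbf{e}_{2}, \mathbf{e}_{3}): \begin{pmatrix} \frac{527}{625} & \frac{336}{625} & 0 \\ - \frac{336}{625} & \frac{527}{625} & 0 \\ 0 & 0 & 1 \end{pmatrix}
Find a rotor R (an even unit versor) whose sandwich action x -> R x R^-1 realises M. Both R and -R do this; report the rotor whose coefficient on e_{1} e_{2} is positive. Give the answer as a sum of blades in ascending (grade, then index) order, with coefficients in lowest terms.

Method: write R = a + b12*e_{1} e_{2} + b13*e_{1} e_{3} + b23*e_{2} e_{3} with a^2 + b12^2 + b13^2 + b23^2 = 1 (so R^-1 = ~R). Expanding the columns R e_j ~R gives tr M = 4a^2 - 1 and, from the antisymmetric part, M21 - M12 = -4a*b12, M13 - M31 = 4a*b13, M32 - M23 = -4a*b23.
Here tr M = \frac{1679}{625}, so a^2 = (1 + tr M)/4 = \frac{576}{625} and a = ±\frac{24}{25}. Taking a = \frac{24}{25}: M21 - M12 = -\frac{672}{625}, M13 - M31 = 0, M32 - M23 = 0, giving b12 = \frac{7}{25}, b13 = 0, b23 = 0, i.e. R = \frac{24}{25} + \frac{7}{25} e_{1} e_{2}.
Its e_{1} e_{2} coefficient is already positive.
Answer: \frac{24}{25} + \frac{7}{25} e_{1} e_{2}. Note: both R and -R realise this M (trace \frac{1679}{625}); the covering map identifies them, and the e_{1} e_{2}-coefficient sign is the tie-breaker.


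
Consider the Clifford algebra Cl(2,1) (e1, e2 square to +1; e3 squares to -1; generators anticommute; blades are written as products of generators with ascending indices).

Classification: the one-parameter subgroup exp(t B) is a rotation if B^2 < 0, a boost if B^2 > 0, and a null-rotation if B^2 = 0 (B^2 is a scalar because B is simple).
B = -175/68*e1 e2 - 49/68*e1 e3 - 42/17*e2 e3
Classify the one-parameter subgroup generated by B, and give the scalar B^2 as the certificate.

B^2 term by term: the squares give (-175/68)^2*(e1 e2)^2 + (-49/68)^2*(e1 e3)^2 + (-42/17)^2*(e2 e3)^2 = 30625/4624*(-1) + 2401/4624*(+1) + 1764/289*(+1) = 0 (each basis 2-blade squares to minus the product of its generators' squares); cross terms between blades sharing an index anticommute and cancel. So B^2 = 0.
Answer: null-rotation, certificate B^2 = 0. Because 0 is invariant under every versor sandwich, the classification follows from its sign alone.


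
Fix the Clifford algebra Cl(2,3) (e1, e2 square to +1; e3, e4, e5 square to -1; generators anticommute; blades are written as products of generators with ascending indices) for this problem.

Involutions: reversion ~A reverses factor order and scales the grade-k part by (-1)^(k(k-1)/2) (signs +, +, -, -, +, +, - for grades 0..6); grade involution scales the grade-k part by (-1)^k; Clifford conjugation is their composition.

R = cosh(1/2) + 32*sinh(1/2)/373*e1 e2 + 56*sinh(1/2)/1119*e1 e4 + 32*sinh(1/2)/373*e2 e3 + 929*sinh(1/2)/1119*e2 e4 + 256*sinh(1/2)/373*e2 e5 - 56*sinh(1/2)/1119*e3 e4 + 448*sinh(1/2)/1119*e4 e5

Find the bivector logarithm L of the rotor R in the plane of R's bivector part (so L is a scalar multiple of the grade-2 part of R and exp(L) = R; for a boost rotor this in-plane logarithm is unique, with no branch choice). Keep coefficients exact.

The scalar part of R is cosh(1/2), which fixes the rapidity magnitude through cosh (cosh is even, so it cannot fix the sign — the bivector part carries that); dividing the bivector part by sinh of the rapidity gives the plane, and L = rapidity * plane, where the joint sign ambiguity of (rapidity, plane) cancels in the product.
Concretely: cosh(rapidity) = cosh(1/2) gives rapidity = ±1/2, and since rapidity/sinh(rapidity) is even the sign is immaterial: L = (rapidity/sinh(rapidity)) * <R>_2 = (1/(2*sinh(1/2))) * <R>_2.
Answer: 16/373*e1 e2 + 28/1119*e1 e4 + 16/373*e2 e3 + 929/2238*e2 e4 + 128/373*e2 e5 - 28/1119*e3 e4 + 224/1119*e4 e5


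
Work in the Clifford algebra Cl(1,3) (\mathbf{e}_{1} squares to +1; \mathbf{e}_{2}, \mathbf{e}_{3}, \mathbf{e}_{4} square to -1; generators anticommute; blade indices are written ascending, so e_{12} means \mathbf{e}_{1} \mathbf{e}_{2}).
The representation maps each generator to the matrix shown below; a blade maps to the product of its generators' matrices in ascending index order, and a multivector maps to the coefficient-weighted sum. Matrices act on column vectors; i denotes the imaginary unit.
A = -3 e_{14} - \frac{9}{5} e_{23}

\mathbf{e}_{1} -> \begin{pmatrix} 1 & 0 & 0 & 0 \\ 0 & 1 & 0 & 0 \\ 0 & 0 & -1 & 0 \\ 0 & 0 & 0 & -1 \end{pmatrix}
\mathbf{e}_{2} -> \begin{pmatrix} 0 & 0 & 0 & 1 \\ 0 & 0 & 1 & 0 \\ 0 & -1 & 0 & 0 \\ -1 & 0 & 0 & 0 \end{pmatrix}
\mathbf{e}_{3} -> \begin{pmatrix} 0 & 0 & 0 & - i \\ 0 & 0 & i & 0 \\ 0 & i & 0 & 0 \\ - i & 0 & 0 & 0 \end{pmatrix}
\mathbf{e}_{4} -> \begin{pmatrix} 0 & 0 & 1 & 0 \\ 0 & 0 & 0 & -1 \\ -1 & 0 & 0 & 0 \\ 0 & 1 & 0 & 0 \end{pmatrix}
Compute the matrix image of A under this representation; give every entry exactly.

Bivector images (products of the table entries): rho(e_{14}) = rho(\mathbf{e}_{1})rho(\mathbf{e}_{4}) = \begin{pmatrix} 0 & 0 & 1 & 0 \\ 0 & 0 & 0 & -1 \\ 1 & 0 & 0 & 0 \\ 0 & -1 & 0 & 0 \end{pmatrix}; rho(e_{23}) = rho(\mathbf{e}_{2})rho(\mathbf{e}_{3}) = \begin{pmatrix} - i & 0 & 0 & 0 \\ 0 & i & 0 & 0 \\ 0 & 0 & - i & 0 \\ 0 & 0 & 0 & i \end{pmatrix}.
M = (-3)*rho(e_{14}) + (-\frac{9}{5})*rho(e_{23}), summed entrywise:
Answer: \begin{pmatrix} \frac{9 i}{5} & 0 & -3 & 0 \\ 0 & - \frac{9 i}{5} & 0 & 3 \\ -3 & 0 & \frac{9 i}{5} & 0 \\ 0 & 3 & 0 & - \frac{9 i}{5} \end{pmatrix}


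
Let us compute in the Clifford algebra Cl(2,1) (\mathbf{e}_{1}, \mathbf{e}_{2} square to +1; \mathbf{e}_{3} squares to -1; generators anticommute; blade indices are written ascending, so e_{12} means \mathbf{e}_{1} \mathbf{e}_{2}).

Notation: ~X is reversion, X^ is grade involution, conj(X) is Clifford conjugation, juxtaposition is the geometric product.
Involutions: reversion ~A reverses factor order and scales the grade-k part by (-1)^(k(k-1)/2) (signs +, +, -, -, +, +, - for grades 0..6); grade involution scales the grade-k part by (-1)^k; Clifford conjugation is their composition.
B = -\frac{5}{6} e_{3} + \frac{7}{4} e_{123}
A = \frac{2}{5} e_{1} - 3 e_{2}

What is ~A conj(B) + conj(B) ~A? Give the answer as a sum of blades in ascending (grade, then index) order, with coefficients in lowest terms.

first term: \frac{67}{12} e_{13} - \frac{9}{5} e_{23}
second term: \frac{59}{12} e_{13} + \frac{16}{5} e_{23}
Answer: \frac{21}{2} e_{13} + \frac{7}{5} e_{23}


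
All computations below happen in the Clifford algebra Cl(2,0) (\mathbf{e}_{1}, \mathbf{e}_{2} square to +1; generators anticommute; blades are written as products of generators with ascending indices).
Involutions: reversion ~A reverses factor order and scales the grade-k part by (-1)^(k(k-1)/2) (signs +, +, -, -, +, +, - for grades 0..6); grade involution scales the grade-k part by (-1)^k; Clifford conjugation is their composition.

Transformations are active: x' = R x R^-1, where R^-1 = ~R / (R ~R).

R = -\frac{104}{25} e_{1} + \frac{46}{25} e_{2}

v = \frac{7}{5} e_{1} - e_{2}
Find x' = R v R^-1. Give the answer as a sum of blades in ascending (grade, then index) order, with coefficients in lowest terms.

~R = -\frac{104}{25} e_{1} + \frac{46}{25} e_{2}, and R ~R = \frac{12932}{625}, so R^-1 = ~R / (\frac{12932}{625}).
R v = -\frac{958}{125} + \frac{198}{125} e_{1} e_{2}
Answer: \frac{5437}{3233} e_{1} - \frac{5869}{16165} e_{2}


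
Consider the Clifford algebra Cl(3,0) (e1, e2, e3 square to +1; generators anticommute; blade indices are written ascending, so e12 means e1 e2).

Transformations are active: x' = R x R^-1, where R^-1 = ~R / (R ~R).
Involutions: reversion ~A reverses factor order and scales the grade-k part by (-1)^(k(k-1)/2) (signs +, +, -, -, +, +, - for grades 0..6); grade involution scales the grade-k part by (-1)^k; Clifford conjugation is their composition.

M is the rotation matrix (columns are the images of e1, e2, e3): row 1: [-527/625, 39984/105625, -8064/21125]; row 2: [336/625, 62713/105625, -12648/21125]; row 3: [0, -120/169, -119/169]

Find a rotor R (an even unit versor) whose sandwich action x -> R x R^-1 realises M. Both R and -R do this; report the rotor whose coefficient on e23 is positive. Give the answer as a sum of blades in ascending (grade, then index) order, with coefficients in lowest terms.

Method: write R = a + b12*e12 + b13*e13 + b23*e23 with a^2 + b12^2 + b13^2 + b23^2 = 1 (so R^-1 = ~R). Expanding the columns R e_j ~R gives tr M = 4a^2 - 1 and, from the antisymmetric part, M21 - M12 = -4a*b12, M13 - M31 = 4a*b13, M32 - M23 = -4a*b23.
Here tr M = -4029/4225, so a^2 = (1 + tr M)/4 = 49/4225 and a = ±7/65. Taking a = 7/65: M21 - M12 = 672/4225, M13 - M31 = -8064/21125, M32 - M23 = -2352/21125, giving b12 = -24/65, b13 = -288/325, b23 = 84/325, i.e. R = 7/65 - 24/65*e12 - 288/325*e13 + 84/325*e23.
Its e23 coefficient is already positive.
Answer: 7/65 - 24/65*e12 - 288/325*e13 + 84/325*e23. Recall the cover is two-to-one: with M of trace -4029/4225, both preimages act alike, and the stated e23 sign chooses the sheet.


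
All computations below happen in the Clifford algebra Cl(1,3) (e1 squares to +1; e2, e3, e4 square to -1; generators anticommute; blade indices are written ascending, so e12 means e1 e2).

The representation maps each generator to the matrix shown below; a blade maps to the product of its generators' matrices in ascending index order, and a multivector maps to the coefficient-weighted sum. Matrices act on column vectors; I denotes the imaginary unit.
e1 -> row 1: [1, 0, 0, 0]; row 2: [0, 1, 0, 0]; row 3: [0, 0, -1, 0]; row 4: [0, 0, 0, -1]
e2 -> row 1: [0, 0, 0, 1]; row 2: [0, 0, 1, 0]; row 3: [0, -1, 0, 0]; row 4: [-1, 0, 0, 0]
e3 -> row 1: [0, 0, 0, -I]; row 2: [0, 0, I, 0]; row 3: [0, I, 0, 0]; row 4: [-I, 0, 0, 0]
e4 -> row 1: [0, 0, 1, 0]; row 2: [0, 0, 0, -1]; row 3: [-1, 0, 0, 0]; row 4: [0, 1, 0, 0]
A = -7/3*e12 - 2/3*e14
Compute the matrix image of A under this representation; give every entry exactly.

Bivector images (products of the table entries): rho(e12) = rho(e1)rho(e2) = row 1: [0, 0, 0, 1]; row 2: [0, 0, 1, 0]; row 3: [0, 1, 0, 0]; row 4: [1, 0, 0, 0]; rho(e14) = rho(e1)rho(e4) = row 1: [0, 0, 1, 0]; row 2: [0, 0, 0, -1]; row 3: [1, 0, 0, 0]; row 4: [0, -1, 0, 0].
M = (-7/3)*rho(e12) + (-2/3)*rho(e14), summed entrywise:
Answer: row 1: [0, 0, -2/3, -7/3]; row 2: [0, 0, -7/3, 2/3]; row 3: [-2/3, -7/3, 0, 0]; row 4: [-7/3, 2/3, 0, 0]


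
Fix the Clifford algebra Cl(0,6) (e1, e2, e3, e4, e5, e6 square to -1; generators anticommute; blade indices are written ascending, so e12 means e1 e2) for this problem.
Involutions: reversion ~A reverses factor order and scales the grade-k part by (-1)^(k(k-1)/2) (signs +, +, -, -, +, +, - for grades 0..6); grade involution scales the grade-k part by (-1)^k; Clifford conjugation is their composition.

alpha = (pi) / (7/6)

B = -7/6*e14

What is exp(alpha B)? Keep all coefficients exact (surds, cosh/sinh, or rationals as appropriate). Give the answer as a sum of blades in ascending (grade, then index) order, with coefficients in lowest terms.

B^2 = (-7/6)^2*(e14)^2 = 49/36*(-1) = -49/36 (a basis 2-blade squares to minus the product of its generators' squares).
B^2 = -49/36 — the negative square puts this in the circular regime; l = 7/6, alpha*l = pi, so exp(alpha B) = cos(pi) + (sin(pi)/(7/6))*B = -1 + (0)*B.
Answer: -1
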